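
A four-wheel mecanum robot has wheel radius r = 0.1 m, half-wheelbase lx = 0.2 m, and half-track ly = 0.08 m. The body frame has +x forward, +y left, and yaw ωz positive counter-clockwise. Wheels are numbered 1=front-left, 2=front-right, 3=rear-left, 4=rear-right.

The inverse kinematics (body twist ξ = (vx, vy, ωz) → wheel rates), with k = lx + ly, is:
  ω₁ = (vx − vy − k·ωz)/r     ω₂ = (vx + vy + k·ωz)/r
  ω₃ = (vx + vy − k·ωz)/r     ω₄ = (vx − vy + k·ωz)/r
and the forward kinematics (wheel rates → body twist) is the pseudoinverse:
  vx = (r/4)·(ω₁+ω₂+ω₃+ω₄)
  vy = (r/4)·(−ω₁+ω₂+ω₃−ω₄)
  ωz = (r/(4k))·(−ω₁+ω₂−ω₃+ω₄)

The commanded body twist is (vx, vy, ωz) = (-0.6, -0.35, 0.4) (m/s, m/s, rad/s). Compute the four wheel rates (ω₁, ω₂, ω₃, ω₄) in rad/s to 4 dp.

(-3.6200, -8.3800, -10.6200, -1.3800)

k = lx + ly = 0.2 + 0.08 = 0.2800;  k·ωz = 0.2800·0.4 = 0.1120
ω₁ (FL) = (vx − vy − k·ωz)/r = -0.3620/0.1 = -3.6200
ω₂ (FR) = (vx + vy + k·ωz)/r = -0.8380/0.1 = -8.3800
ω₃ (RL) = (vx + vy − k·ωz)/r = -1.0620/0.1 = -10.6200
ω₄ (RR) = (vx − vy + k·ωz)/r = -0.1380/0.1 = -1.3800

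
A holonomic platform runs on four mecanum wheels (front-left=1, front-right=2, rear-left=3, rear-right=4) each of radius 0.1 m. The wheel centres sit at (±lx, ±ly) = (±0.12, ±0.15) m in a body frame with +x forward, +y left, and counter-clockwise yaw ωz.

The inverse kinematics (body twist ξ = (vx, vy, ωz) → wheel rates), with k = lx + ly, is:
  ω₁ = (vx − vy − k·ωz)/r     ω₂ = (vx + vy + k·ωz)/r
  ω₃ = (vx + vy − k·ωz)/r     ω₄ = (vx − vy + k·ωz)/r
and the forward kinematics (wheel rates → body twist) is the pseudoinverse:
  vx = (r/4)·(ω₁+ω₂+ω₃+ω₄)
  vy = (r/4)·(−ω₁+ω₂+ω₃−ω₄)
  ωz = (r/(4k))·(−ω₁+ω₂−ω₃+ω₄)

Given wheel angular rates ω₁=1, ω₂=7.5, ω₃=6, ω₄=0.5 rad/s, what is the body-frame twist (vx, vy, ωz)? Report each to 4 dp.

k = lx + ly = 0.12 + 0.15 = 0.2700
ω₁+ω₂+ω₃+ω₄ = 15.0000  →  vx = (0.1/4)·15.0000 = 0.3750
−ω₁+ω₂+ω₃−ω₄ = 12.0000  →  vy = (0.1/4)·12.0000 = 0.3000
−ω₁+ω₂−ω₃+ω₄ = 1.0000  →  ωz = (0.1/1.0800)·1.0000 = 0.0926

(0.3750, 0.3000, 0.0926)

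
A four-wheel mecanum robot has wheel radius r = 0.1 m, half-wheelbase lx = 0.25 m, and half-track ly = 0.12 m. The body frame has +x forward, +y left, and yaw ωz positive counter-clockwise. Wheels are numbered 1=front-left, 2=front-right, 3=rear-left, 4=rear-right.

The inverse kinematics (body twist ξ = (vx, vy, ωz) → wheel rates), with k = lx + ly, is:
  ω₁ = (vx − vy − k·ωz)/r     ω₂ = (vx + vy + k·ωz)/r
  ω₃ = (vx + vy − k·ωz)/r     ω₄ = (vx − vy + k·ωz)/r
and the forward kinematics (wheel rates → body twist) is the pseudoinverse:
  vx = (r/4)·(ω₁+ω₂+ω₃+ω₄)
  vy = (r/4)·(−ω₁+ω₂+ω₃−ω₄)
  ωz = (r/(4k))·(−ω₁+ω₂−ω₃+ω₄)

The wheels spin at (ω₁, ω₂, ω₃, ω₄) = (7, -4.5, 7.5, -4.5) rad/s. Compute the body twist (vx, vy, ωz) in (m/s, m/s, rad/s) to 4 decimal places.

k = lx + ly = 0.25 + 0.12 = 0.3700
ω₁+ω₂+ω₃+ω₄ = 5.5000  →  vx = (0.1/4)·5.5000 = 0.1375
−ω₁+ω₂+ω₃−ω₄ = 0.5000  →  vy = (0.1/4)·0.5000 = 0.0125
−ω₁+ω₂−ω₃+ω₄ = -23.5000  →  ωz = (0.1/1.4800)·-23.5000 = -1.5878

(0.1375, 0.0125, -1.5878)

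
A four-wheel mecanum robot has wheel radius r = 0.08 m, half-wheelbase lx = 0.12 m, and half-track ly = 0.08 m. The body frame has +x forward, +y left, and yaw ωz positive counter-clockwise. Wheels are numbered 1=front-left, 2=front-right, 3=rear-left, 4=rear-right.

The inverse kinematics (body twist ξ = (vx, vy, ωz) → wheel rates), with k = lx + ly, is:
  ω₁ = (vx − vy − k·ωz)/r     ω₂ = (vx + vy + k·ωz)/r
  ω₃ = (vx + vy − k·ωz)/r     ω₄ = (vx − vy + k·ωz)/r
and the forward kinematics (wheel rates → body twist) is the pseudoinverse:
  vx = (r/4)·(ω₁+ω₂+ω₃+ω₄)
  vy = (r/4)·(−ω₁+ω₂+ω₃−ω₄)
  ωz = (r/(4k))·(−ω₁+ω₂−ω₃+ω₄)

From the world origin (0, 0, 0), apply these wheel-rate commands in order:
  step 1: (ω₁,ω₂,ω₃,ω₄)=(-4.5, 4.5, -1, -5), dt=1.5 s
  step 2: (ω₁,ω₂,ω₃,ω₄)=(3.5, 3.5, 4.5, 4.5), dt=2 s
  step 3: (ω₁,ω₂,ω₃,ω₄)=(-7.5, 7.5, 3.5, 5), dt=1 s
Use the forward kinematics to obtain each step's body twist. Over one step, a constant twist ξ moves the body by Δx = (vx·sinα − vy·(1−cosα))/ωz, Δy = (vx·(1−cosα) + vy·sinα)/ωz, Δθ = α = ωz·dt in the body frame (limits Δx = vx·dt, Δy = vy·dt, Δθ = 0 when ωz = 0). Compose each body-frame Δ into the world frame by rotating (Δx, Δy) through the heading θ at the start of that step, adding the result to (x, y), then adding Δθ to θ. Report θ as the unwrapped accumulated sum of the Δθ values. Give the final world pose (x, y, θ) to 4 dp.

(-0.0759, 0.8767, 2.4000)

step 1: ξ=(vx,vy,ωz)=(-0.1200, 0.2600, 0.5000), dt=1.5 → body Δ=(-0.3031, 0.2901, 0.7500) → world pose (-0.3031, 0.2901, 0.7500)
step 2: ξ=(vx,vy,ωz)=(0.3200, 0.0000, 0.0000), dt=2.0 → body Δ=(0.6400, 0.0000, 0.0000) → world pose (0.1652, 0.7263, 0.7500)
step 3: ξ=(vx,vy,ωz)=(0.1700, 0.2700, 1.6500), dt=1.0 → body Δ=(-0.0739, 0.2743, 1.6500) → world pose (-0.0759, 0.8767, 2.4000)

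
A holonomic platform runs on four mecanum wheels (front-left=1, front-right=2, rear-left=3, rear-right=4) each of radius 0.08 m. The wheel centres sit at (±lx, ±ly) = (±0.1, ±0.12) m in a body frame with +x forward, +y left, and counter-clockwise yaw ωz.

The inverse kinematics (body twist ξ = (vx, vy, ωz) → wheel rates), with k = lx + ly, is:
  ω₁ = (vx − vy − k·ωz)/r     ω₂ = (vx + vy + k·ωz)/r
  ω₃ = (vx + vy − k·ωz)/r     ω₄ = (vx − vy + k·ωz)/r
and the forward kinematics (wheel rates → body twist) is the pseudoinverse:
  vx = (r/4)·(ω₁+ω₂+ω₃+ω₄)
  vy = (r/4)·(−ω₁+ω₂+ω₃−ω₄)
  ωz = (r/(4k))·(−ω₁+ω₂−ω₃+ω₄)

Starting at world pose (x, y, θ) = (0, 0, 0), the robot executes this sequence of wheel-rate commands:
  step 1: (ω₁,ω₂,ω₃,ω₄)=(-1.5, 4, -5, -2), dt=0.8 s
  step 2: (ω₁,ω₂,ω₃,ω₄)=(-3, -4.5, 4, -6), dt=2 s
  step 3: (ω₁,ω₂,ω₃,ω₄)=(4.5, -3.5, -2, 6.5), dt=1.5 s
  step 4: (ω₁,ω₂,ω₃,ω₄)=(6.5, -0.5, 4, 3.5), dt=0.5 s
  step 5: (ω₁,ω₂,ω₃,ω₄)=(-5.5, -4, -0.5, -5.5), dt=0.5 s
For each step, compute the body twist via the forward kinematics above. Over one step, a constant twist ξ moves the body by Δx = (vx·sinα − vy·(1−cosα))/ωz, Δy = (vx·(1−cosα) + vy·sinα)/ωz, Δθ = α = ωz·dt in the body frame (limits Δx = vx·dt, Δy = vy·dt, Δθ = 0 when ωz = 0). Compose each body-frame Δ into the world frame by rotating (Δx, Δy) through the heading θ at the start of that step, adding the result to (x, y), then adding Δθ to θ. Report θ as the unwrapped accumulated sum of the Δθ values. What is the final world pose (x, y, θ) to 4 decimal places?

step 1: ξ=(vx,vy,ωz)=(-0.0900, 0.0500, 0.7727), dt=0.8 → body Δ=(-0.0795, 0.0159, 0.6182) → world pose (-0.0795, 0.0159, 0.6182)
step 2: ξ=(vx,vy,ωz)=(-0.1900, 0.1700, -1.0455), dt=2.0 → body Δ=(0.0857, 0.4132, -2.0909) → world pose (-0.2491, 0.4023, -1.4727)
step 3: ξ=(vx,vy,ωz)=(0.1100, -0.3300, 0.0455), dt=1.5 → body Δ=(0.1817, -0.4890, 0.0682) → world pose (-0.7179, 0.1736, -1.4045)
step 4: ξ=(vx,vy,ωz)=(0.2700, -0.1300, -0.6818), dt=0.5 → body Δ=(0.1214, -0.0865, -0.3409) → world pose (-0.7832, 0.0395, -1.7455)
step 5: ξ=(vx,vy,ωz)=(-0.3100, 0.1300, -0.3182), dt=0.5 → body Δ=(-0.1492, 0.0770, -0.1591) → world pose (-0.6814, 0.1730, -1.9045)

(-0.6814, 0.1730, -1.9045)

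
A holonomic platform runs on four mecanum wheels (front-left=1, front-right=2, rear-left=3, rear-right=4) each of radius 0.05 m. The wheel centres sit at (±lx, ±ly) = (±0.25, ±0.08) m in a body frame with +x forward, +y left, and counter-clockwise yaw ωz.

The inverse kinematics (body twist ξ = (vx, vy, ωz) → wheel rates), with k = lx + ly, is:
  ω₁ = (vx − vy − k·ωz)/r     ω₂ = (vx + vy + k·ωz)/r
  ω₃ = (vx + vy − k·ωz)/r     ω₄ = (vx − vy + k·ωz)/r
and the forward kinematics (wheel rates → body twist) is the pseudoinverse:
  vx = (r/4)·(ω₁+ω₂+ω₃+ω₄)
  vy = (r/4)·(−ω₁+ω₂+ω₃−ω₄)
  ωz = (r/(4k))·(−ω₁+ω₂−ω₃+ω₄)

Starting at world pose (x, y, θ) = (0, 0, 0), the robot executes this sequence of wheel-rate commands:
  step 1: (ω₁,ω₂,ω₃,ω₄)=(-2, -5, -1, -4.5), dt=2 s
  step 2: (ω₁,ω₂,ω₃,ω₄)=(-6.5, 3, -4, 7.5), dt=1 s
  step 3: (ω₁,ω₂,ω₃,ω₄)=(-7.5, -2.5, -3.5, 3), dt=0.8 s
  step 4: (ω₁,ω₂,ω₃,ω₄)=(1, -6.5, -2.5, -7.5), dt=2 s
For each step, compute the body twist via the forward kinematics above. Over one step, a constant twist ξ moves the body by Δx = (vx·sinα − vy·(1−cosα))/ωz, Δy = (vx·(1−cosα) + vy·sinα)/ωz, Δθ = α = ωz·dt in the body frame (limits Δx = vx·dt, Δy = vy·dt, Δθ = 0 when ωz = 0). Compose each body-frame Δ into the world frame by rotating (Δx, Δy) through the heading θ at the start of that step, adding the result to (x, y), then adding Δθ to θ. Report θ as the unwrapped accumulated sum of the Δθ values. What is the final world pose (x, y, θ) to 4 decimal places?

step 1: ξ=(vx,vy,ωz)=(-0.1562, 0.0063, -0.2462), dt=2.0 → body Δ=(-0.2970, 0.0874, -0.4924) → world pose (-0.2970, 0.0874, -0.4924)
step 2: ξ=(vx,vy,ωz)=(0.0000, -0.0250, 0.7955), dt=1.0 → body Δ=(0.0094, -0.0224, 0.7955) → world pose (-0.2993, 0.0632, 0.3030)
step 3: ξ=(vx,vy,ωz)=(-0.1313, -0.0188, 0.4356), dt=0.8 → body Δ=(-0.1003, -0.0328, 0.3485) → world pose (-0.3852, 0.0019, 0.6515)
step 4: ξ=(vx,vy,ωz)=(-0.1938, -0.0312, -0.4735), dt=2.0 → body Δ=(-0.3596, 0.1166, -0.9470) → world pose (-0.7419, -0.1234, -0.2955)

(-0.7419, -0.1234, -0.2955)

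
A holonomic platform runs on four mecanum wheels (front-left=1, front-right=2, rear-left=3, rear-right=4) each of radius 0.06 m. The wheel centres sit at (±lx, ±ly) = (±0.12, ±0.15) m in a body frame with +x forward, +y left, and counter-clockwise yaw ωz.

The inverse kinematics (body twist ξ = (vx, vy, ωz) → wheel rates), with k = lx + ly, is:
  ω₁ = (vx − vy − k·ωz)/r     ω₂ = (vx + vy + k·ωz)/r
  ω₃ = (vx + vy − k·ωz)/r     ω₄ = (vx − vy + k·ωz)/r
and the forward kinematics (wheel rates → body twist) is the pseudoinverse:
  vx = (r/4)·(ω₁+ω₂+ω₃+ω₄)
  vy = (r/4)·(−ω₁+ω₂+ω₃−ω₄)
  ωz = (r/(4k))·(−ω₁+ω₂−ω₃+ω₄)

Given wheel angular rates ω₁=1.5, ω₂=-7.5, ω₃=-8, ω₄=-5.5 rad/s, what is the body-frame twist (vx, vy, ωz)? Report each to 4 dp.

(-0.2925, -0.1725, -0.3611)

k = lx + ly = 0.12 + 0.15 = 0.2700
ω₁+ω₂+ω₃+ω₄ = -19.5000  →  vx = (0.06/4)·-19.5000 = -0.2925
−ω₁+ω₂+ω₃−ω₄ = -11.5000  →  vy = (0.06/4)·-11.5000 = -0.1725
−ω₁+ω₂−ω₃+ω₄ = -6.5000  →  ωz = (0.06/1.0800)·-6.5000 = -0.3611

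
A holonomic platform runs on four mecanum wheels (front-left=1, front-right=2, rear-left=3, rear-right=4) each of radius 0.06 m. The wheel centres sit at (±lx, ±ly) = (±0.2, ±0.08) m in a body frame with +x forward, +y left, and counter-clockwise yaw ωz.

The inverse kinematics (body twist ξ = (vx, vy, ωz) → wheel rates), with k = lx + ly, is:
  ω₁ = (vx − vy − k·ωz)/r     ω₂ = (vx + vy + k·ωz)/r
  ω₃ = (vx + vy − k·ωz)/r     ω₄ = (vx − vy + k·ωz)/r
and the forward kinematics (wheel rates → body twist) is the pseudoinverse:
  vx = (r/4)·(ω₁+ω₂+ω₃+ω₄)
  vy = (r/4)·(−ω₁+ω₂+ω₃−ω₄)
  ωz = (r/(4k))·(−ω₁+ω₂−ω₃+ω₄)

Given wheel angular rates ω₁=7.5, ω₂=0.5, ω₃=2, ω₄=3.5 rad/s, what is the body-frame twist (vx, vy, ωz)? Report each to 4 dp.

(0.2025, -0.1275, -0.2946)

k = lx + ly = 0.2 + 0.08 = 0.2800
ω₁+ω₂+ω₃+ω₄ = 13.5000  →  vx = (0.06/4)·13.5000 = 0.2025
−ω₁+ω₂+ω₃−ω₄ = -8.5000  →  vy = (0.06/4)·-8.5000 = -0.1275
−ω₁+ω₂−ω₃+ω₄ = -5.5000  →  ωz = (0.06/1.1200)·-5.5000 = -0.2946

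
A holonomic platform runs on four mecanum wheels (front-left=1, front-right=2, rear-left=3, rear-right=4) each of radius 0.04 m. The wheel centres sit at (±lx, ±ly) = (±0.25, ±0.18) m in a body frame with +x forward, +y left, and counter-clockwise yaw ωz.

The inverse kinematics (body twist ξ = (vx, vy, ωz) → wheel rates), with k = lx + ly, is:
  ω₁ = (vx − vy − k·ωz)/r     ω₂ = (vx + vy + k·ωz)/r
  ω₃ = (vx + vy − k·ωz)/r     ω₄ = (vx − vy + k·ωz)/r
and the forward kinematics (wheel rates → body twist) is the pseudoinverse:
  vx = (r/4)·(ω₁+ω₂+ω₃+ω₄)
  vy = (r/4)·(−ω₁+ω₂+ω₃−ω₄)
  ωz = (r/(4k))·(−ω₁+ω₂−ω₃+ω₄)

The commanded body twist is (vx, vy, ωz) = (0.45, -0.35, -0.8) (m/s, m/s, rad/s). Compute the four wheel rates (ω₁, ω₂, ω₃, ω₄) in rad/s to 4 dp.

k = lx + ly = 0.25 + 0.18 = 0.4300;  k·ωz = 0.4300·-0.8 = -0.3440
ω₁ (FL) = (vx − vy − k·ωz)/r = 1.1440/0.04 = 28.6000
ω₂ (FR) = (vx + vy + k·ωz)/r = -0.2440/0.04 = -6.1000
ω₃ (RL) = (vx + vy − k·ωz)/r = 0.4440/0.04 = 11.1000
ω₄ (RR) = (vx − vy + k·ωz)/r = 0.4560/0.04 = 11.4000

(28.6000, -6.1000, 11.1000, 11.4000)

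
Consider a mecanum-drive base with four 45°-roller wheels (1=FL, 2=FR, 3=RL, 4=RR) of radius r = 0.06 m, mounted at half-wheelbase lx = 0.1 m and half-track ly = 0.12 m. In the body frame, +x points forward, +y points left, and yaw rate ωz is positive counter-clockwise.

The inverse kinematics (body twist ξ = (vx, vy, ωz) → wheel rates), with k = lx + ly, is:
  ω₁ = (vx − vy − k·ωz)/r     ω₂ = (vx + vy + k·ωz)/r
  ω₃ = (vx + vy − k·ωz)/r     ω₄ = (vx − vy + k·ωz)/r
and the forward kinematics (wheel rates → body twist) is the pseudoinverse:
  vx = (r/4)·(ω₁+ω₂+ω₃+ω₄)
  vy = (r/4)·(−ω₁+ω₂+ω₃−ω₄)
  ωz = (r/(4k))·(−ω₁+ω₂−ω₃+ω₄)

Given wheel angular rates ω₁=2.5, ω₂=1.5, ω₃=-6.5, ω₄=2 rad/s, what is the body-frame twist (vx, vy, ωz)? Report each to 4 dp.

k = lx + ly = 0.1 + 0.12 = 0.2200
ω₁+ω₂+ω₃+ω₄ = -0.5000  →  vx = (0.06/4)·-0.5000 = -0.0075
−ω₁+ω₂+ω₃−ω₄ = -9.5000  →  vy = (0.06/4)·-9.5000 = -0.1425
−ω₁+ω₂−ω₃+ω₄ = 7.5000  →  ωz = (0.06/0.8800)·7.5000 = 0.5114

(-0.0075, -0.1425, 0.5114)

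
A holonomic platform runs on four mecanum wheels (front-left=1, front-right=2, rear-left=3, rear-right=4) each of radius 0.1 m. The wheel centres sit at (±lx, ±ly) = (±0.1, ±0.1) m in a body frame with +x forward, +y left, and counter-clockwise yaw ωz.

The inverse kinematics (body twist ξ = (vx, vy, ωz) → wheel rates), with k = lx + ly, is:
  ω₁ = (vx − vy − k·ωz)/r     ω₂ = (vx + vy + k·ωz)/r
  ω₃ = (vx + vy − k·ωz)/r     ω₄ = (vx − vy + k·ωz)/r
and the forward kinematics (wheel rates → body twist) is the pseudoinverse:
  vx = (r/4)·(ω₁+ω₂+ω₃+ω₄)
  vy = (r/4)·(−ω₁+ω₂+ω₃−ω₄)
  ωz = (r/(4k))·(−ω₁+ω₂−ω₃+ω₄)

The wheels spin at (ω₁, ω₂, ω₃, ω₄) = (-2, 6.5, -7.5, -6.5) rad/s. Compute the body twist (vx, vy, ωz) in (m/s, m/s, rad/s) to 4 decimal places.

(-0.2375, 0.1875, 1.1875)

k = lx + ly = 0.1 + 0.1 = 0.2000
ω₁+ω₂+ω₃+ω₄ = -9.5000  →  vx = (0.1/4)·-9.5000 = -0.2375
−ω₁+ω₂+ω₃−ω₄ = 7.5000  →  vy = (0.1/4)·7.5000 = 0.1875
−ω₁+ω₂−ω₃+ω₄ = 9.5000  →  ωz = (0.1/0.8000)·9.5000 = 1.1875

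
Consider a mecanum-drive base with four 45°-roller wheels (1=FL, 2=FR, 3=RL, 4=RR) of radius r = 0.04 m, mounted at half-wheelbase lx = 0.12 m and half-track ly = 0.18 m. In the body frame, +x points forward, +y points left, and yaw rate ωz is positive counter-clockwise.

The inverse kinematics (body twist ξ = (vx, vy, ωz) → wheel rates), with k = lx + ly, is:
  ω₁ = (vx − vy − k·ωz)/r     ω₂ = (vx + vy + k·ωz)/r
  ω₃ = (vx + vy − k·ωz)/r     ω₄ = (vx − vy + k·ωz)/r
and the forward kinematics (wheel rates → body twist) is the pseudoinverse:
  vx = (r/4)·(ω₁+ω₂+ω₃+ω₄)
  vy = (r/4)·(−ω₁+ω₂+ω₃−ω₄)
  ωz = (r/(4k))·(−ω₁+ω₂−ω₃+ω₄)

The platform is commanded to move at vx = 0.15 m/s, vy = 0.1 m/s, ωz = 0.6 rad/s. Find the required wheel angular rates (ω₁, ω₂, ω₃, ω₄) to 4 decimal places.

k = lx + ly = 0.12 + 0.18 = 0.3000;  k·ωz = 0.3000·0.6 = 0.1800
ω₁ (FL) = (vx − vy − k·ωz)/r = -0.1300/0.04 = -3.2500
ω₂ (FR) = (vx + vy + k·ωz)/r = 0.4300/0.04 = 10.7500
ω₃ (RL) = (vx + vy − k·ωz)/r = 0.0700/0.04 = 1.7500
ω₄ (RR) = (vx − vy + k·ωz)/r = 0.2300/0.04 = 5.7500

(-3.2500, 10.7500, 1.7500, 5.7500)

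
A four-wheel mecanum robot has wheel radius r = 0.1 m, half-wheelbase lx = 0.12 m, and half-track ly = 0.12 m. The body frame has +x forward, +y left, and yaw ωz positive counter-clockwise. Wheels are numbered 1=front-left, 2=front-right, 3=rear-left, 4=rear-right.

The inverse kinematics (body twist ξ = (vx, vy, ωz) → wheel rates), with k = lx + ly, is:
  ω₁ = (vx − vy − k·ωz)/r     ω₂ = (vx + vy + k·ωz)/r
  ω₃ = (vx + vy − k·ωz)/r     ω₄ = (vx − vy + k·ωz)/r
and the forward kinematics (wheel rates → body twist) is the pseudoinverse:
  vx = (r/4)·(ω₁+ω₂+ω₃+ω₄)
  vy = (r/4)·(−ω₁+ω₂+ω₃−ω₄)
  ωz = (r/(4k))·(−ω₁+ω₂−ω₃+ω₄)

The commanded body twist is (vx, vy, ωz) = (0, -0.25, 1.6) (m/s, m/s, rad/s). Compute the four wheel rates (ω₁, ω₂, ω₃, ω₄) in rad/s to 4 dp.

k = lx + ly = 0.12 + 0.12 = 0.2400;  k·ωz = 0.2400·1.6 = 0.3840
ω₁ (FL) = (vx − vy − k·ωz)/r = -0.1340/0.1 = -1.3400
ω₂ (FR) = (vx + vy + k·ωz)/r = 0.1340/0.1 = 1.3400
ω₃ (RL) = (vx + vy − k·ωz)/r = -0.6340/0.1 = -6.3400
ω₄ (RR) = (vx − vy + k·ωz)/r = 0.6340/0.1 = 6.3400

(-1.3400, 1.3400, -6.3400, 6.3400)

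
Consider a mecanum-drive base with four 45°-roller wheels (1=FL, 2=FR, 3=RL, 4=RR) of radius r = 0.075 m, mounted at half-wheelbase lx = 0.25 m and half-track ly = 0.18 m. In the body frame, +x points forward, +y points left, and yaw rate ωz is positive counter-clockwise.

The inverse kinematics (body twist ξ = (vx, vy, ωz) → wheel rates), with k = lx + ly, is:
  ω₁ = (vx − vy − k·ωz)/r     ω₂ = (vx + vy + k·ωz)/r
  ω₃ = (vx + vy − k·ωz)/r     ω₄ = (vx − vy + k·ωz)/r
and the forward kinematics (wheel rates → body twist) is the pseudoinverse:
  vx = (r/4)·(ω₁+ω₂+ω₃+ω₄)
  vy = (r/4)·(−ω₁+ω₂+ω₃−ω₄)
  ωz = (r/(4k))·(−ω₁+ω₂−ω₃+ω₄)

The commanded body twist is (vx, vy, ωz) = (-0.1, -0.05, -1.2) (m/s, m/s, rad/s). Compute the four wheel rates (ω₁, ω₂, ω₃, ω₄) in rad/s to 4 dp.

k = lx + ly = 0.25 + 0.18 = 0.4300;  k·ωz = 0.4300·-1.2 = -0.5160
ω₁ (FL) = (vx − vy − k·ωz)/r = 0.4660/0.075 = 6.2133
ω₂ (FR) = (vx + vy + k·ωz)/r = -0.6660/0.075 = -8.8800
ω₃ (RL) = (vx + vy − k·ωz)/r = 0.3660/0.075 = 4.8800
ω₄ (RR) = (vx − vy + k·ωz)/r = -0.5660/0.075 = -7.5467

(6.2133, -8.8800, 4.8800, -7.5467)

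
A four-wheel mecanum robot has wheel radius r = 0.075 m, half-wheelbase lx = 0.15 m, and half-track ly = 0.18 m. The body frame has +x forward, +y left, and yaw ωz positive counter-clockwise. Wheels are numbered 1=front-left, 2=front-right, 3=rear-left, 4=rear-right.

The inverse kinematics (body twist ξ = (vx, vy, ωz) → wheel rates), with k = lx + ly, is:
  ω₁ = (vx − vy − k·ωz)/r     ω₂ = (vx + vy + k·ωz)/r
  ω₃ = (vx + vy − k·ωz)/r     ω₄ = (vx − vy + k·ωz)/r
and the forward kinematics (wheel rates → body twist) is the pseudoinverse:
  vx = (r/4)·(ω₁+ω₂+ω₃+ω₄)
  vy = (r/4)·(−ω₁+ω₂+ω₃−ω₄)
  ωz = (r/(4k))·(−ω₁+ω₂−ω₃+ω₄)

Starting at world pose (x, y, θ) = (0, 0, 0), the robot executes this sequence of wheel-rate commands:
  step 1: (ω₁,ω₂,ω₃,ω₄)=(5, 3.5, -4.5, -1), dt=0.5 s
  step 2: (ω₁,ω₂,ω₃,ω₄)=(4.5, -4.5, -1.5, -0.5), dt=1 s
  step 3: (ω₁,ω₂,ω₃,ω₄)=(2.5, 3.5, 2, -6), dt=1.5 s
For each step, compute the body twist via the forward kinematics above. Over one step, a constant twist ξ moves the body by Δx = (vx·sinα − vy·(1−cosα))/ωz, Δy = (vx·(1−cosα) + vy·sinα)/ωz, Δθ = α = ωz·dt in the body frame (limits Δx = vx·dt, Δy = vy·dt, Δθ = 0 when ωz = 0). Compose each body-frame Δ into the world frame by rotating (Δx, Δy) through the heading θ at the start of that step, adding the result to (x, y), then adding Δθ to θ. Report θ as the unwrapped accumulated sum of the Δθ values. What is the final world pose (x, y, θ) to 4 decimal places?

(0.1637, -0.0671, -0.9943)

step 1: ξ=(vx,vy,ωz)=(0.0563, -0.0937, 0.1136), dt=0.5 → body Δ=(0.0294, -0.0461, 0.0568) → world pose (0.0294, -0.0461, 0.0568)
step 2: ξ=(vx,vy,ωz)=(-0.0375, -0.1875, -0.4545), dt=1.0 → body Δ=(-0.0781, -0.1727, -0.4545) → world pose (-0.0387, -0.2229, -0.3977)
step 3: ξ=(vx,vy,ωz)=(0.0375, 0.1687, -0.3977), dt=1.5 → body Δ=(0.1263, 0.2221, -0.5966) → world pose (0.1637, -0.0671, -0.9943)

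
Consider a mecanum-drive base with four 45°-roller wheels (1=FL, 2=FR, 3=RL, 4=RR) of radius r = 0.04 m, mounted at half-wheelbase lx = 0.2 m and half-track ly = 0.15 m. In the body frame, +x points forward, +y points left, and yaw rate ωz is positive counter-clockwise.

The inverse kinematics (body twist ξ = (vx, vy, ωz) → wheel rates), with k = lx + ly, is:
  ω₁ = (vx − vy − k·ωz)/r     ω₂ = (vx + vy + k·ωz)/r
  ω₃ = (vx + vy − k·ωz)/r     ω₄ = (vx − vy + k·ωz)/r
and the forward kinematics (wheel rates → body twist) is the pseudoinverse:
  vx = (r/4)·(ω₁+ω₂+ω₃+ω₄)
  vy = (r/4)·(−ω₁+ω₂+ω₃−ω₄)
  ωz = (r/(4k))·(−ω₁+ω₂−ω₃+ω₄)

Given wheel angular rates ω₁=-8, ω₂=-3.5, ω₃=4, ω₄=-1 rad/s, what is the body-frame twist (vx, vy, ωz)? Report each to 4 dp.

k = lx + ly = 0.2 + 0.15 = 0.3500
ω₁+ω₂+ω₃+ω₄ = -8.5000  →  vx = (0.04/4)·-8.5000 = -0.0850
−ω₁+ω₂+ω₃−ω₄ = 9.5000  →  vy = (0.04/4)·9.5000 = 0.0950
−ω₁+ω₂−ω₃+ω₄ = -0.5000  →  ωz = (0.04/1.4000)·-0.5000 = -0.0143

(-0.0850, 0.0950, -0.0143)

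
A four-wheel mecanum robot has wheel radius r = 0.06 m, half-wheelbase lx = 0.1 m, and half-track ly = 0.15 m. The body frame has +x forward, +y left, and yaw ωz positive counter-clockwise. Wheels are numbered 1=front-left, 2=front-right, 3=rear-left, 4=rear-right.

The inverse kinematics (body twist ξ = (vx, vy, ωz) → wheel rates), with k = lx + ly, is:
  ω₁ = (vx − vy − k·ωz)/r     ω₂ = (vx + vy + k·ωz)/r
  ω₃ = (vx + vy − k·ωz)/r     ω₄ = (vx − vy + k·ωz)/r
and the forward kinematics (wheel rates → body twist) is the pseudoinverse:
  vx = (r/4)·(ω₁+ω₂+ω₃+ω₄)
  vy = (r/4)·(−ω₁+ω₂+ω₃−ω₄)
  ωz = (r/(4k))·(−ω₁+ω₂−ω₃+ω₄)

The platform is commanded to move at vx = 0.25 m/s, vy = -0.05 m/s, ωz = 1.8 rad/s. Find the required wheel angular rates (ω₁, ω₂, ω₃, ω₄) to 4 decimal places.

k = lx + ly = 0.1 + 0.15 = 0.2500;  k·ωz = 0.2500·1.8 = 0.4500
ω₁ (FL) = (vx − vy − k·ωz)/r = -0.1500/0.06 = -2.5000
ω₂ (FR) = (vx + vy + k·ωz)/r = 0.6500/0.06 = 10.8333
ω₃ (RL) = (vx + vy − k·ωz)/r = -0.2500/0.06 = -4.1667
ω₄ (RR) = (vx − vy + k·ωz)/r = 0.7500/0.06 = 12.5000

(-2.5000, 10.8333, -4.1667, 12.5000)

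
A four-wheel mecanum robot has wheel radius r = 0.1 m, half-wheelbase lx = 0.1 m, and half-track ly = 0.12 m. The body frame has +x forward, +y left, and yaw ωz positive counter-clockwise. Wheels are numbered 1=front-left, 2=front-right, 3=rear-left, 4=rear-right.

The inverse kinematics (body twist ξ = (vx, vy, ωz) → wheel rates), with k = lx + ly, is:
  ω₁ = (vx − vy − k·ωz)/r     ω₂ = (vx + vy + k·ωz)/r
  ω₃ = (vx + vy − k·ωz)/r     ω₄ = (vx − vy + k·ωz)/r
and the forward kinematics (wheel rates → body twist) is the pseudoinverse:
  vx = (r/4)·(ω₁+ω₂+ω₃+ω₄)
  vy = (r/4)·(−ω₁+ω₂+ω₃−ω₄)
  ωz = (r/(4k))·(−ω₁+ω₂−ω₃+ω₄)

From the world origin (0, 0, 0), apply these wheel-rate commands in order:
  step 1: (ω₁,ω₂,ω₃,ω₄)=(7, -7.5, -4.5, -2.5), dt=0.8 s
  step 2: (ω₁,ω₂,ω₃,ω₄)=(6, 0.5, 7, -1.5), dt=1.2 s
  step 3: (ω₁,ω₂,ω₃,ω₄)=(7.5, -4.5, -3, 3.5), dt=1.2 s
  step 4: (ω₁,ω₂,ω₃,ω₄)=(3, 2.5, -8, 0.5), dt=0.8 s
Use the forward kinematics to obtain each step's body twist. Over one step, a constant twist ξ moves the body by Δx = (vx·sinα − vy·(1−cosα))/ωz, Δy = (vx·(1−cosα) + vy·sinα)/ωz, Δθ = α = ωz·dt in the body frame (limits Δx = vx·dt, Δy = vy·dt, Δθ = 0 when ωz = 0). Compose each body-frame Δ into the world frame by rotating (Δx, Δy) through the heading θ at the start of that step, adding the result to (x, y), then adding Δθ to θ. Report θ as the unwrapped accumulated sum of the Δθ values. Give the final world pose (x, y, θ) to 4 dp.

(-0.2356, 0.2146, -3.0682)

step 1: ξ=(vx,vy,ωz)=(-0.1875, -0.4125, -1.4205), dt=0.8 → body Δ=(-0.2879, -0.1870, -1.1364) → world pose (-0.2879, -0.1870, -1.1364)
step 2: ξ=(vx,vy,ωz)=(0.3000, 0.0750, -1.5909), dt=1.2 → body Δ=(0.2407, -0.2067, -1.9091) → world pose (-0.3741, -0.4923, -3.0455)
step 3: ξ=(vx,vy,ωz)=(0.0875, -0.4625, -0.6250), dt=1.2 → body Δ=(-0.1031, -0.5420, -0.7500) → world pose (-0.3235, 0.0571, -3.7955)
step 4: ξ=(vx,vy,ωz)=(-0.0500, -0.2250, 0.9091), dt=0.8 → body Δ=(0.0261, -0.1785, 0.7273) → world pose (-0.2356, 0.2146, -3.0682)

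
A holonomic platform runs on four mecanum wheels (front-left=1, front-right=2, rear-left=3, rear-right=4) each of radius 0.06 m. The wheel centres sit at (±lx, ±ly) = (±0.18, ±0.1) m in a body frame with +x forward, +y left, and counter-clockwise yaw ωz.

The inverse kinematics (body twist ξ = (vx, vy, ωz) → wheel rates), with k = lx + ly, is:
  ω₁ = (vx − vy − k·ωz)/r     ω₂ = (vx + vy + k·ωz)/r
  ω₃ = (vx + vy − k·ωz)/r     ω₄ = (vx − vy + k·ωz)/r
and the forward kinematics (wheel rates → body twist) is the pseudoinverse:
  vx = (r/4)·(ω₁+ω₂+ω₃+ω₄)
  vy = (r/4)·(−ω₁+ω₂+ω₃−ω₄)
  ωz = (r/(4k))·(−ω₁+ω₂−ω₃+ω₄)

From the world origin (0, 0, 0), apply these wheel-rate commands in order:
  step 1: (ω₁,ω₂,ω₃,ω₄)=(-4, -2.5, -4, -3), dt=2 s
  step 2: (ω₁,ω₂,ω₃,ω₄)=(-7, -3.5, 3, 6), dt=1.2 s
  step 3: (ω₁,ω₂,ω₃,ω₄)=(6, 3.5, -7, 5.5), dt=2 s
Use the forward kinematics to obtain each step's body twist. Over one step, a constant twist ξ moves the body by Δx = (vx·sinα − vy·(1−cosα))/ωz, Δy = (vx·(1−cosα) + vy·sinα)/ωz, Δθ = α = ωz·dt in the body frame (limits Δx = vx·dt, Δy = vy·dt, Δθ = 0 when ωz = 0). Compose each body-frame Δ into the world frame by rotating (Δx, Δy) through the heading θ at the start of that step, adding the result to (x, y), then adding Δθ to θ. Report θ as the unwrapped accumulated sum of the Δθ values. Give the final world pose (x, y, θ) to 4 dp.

step 1: ξ=(vx,vy,ωz)=(-0.2025, 0.0075, 0.1339), dt=2.0 → body Δ=(-0.4022, -0.0391, 0.2679) → world pose (-0.4022, -0.0391, 0.2679)
step 2: ξ=(vx,vy,ωz)=(-0.0225, 0.0075, 0.3482), dt=1.2 → body Δ=(-0.0281, 0.0032, 0.4179) → world pose (-0.4301, -0.0435, 0.6857)
step 3: ξ=(vx,vy,ωz)=(0.1200, -0.2250, 0.5357), dt=2.0 → body Δ=(0.4155, -0.2520, 1.0714) → world pose (0.0511, 0.0246, 1.7571)

(0.0511, 0.0246, 1.7571)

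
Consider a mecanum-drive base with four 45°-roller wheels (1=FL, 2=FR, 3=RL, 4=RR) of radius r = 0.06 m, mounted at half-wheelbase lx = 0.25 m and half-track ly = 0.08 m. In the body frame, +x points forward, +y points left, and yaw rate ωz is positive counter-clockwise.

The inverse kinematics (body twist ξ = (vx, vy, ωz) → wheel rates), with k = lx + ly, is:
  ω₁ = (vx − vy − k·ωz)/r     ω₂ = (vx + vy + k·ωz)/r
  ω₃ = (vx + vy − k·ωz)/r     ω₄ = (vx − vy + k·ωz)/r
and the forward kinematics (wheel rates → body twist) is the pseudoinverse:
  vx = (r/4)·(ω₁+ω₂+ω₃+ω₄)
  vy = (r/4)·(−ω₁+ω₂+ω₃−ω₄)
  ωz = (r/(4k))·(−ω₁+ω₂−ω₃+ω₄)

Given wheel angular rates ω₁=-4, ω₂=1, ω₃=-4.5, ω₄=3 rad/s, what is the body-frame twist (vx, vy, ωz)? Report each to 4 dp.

k = lx + ly = 0.25 + 0.08 = 0.3300
ω₁+ω₂+ω₃+ω₄ = -4.5000  →  vx = (0.06/4)·-4.5000 = -0.0675
−ω₁+ω₂+ω₃−ω₄ = -2.5000  →  vy = (0.06/4)·-2.5000 = -0.0375
−ω₁+ω₂−ω₃+ω₄ = 12.5000  →  ωz = (0.06/1.3200)·12.5000 = 0.5682

(-0.0675, -0.0375, 0.5682)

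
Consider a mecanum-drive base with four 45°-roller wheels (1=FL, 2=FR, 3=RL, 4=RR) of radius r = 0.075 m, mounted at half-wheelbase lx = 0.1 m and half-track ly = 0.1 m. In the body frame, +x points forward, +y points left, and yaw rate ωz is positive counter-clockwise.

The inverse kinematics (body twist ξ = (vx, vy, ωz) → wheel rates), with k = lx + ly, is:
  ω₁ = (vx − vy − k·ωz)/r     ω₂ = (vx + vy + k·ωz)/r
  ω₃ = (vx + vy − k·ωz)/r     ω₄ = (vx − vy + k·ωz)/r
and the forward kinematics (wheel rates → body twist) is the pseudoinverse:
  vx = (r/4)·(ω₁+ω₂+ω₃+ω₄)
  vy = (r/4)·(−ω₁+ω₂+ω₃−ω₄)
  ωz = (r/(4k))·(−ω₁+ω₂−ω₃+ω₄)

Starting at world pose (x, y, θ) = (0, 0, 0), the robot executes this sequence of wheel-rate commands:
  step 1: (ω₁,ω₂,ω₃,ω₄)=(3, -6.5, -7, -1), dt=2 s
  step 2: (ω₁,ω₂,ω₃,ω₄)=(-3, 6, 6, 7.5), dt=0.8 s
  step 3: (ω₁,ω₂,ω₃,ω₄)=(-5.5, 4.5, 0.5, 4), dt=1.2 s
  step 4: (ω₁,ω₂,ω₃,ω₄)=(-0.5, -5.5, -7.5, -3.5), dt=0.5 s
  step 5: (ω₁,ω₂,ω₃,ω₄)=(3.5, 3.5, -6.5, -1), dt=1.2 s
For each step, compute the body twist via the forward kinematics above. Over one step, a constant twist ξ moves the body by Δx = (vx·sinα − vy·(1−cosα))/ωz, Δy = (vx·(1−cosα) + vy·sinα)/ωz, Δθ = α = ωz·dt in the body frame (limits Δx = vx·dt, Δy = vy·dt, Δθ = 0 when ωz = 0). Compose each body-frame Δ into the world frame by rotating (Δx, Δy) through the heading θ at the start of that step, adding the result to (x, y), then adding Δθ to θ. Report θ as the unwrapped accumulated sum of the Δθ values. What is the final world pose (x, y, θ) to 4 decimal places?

(-0.1702, -0.3458, 2.2219)

step 1: ξ=(vx,vy,ωz)=(-0.2156, -0.2906, -0.3281), dt=2.0 → body Δ=(-0.5849, -0.4039, -0.6562) → world pose (-0.5849, -0.4039, -0.6562)
step 2: ξ=(vx,vy,ωz)=(0.3094, 0.1406, 0.9844), dt=0.8 → body Δ=(0.1806, 0.1937, 0.7875) → world pose (-0.3236, -0.3606, 0.1312)
step 3: ξ=(vx,vy,ωz)=(0.0656, 0.1219, 1.2656), dt=1.2 → body Δ=(-0.0395, 0.1453, 1.5187) → world pose (-0.3818, -0.2217, 1.6500)
step 4: ξ=(vx,vy,ωz)=(-0.3187, -0.1687, -0.0937), dt=0.5 → body Δ=(-0.1613, -0.0806, -0.0469) → world pose (-0.2887, -0.3761, 1.6031)
step 5: ξ=(vx,vy,ωz)=(-0.0094, -0.1031, 0.5156), dt=1.2 → body Δ=(0.0265, -0.1194, 0.6187) → world pose (-0.1702, -0.3458, 2.2219)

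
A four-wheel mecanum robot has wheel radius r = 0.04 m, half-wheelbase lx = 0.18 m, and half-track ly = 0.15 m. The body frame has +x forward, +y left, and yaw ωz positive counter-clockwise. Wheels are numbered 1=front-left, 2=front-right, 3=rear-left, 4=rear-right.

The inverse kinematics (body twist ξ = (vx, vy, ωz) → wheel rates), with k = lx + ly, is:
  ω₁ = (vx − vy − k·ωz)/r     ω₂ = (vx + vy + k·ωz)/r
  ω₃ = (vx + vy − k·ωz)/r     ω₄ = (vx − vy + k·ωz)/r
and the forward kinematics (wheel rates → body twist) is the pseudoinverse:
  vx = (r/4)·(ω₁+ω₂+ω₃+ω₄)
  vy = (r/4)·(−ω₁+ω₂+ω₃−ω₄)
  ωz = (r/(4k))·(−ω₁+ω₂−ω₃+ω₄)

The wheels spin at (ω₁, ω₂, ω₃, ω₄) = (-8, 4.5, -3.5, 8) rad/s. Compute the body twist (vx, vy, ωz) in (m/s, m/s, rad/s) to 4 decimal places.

(0.0100, 0.0100, 0.7273)

k = lx + ly = 0.18 + 0.15 = 0.3300
ω₁+ω₂+ω₃+ω₄ = 1.0000  →  vx = (0.04/4)·1.0000 = 0.0100
−ω₁+ω₂+ω₃−ω₄ = 1.0000  →  vy = (0.04/4)·1.0000 = 0.0100
−ω₁+ω₂−ω₃+ω₄ = 24.0000  →  ωz = (0.04/1.3200)·24.0000 = 0.7273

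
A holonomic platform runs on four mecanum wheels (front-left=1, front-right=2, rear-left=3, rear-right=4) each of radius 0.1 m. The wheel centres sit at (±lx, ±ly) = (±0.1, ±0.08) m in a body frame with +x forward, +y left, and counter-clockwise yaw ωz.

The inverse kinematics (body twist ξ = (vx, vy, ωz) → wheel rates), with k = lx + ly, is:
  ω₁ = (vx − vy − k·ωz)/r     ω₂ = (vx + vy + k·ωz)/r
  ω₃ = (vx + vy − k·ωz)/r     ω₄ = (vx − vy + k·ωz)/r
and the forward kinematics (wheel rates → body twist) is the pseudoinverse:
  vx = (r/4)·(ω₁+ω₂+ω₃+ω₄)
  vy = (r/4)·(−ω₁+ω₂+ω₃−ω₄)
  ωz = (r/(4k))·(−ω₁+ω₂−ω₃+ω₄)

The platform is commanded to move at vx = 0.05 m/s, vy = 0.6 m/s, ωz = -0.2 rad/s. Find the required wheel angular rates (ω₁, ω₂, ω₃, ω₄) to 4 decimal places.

(-5.1400, 6.1400, 6.8600, -5.8600)

k = lx + ly = 0.1 + 0.08 = 0.1800;  k·ωz = 0.1800·-0.2 = -0.0360
ω₁ (FL) = (vx − vy − k·ωz)/r = -0.5140/0.1 = -5.1400
ω₂ (FR) = (vx + vy + k·ωz)/r = 0.6140/0.1 = 6.1400
ω₃ (RL) = (vx + vy − k·ωz)/r = 0.6860/0.1 = 6.8600
ω₄ (RR) = (vx − vy + k·ωz)/r = -0.5860/0.1 = -5.8600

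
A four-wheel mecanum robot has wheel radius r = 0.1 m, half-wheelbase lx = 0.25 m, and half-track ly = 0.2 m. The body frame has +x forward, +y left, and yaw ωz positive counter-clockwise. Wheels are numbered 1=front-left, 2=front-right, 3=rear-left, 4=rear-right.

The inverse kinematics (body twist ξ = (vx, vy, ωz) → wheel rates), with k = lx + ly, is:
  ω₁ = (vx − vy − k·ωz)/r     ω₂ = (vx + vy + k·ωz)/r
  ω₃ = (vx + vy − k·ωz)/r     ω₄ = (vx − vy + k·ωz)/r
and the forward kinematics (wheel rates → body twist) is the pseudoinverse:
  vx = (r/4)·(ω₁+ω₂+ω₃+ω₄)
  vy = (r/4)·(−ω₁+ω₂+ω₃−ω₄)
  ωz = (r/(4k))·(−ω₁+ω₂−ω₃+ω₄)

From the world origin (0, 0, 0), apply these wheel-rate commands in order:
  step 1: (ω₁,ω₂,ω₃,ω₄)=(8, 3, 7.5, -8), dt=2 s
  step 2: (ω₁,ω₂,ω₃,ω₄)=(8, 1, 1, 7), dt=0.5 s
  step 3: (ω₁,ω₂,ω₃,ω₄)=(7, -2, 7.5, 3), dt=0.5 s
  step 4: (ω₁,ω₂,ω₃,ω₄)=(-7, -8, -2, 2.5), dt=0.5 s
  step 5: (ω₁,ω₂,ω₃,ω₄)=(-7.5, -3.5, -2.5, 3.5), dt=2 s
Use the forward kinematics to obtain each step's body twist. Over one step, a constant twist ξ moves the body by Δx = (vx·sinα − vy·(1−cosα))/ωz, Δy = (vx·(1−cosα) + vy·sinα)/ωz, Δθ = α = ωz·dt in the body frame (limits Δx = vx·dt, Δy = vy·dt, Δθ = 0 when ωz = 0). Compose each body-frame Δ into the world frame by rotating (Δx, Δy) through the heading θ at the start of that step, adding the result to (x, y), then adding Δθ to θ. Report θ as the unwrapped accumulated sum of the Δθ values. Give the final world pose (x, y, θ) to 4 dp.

(0.3547, 0.2871, -1.4722)

step 1: ξ=(vx,vy,ωz)=(0.2625, 0.2625, -1.1389), dt=2.0 → body Δ=(0.5554, -0.2050, -2.2778) → world pose (0.5554, -0.2050, -2.2778)
step 2: ξ=(vx,vy,ωz)=(0.4250, -0.3250, -0.0556), dt=0.5 → body Δ=(0.2102, -0.1654, -0.0278) → world pose (0.2931, -0.2573, -2.3056)
step 3: ξ=(vx,vy,ωz)=(0.3875, -0.1125, -0.7500), dt=0.5 → body Δ=(0.1788, -0.0908, -0.3750) → world pose (0.1058, -0.3291, -2.6806)
step 4: ξ=(vx,vy,ωz)=(-0.3625, -0.1375, 0.1944), dt=0.5 → body Δ=(-0.1776, -0.0774, 0.0972) → world pose (0.2305, -0.1807, -2.5833)
step 5: ξ=(vx,vy,ωz)=(-0.2500, -0.0500, 0.5556), dt=2.0 → body Δ=(-0.3532, -0.3310, 1.1111) → world pose (0.3547, 0.2871, -1.4722)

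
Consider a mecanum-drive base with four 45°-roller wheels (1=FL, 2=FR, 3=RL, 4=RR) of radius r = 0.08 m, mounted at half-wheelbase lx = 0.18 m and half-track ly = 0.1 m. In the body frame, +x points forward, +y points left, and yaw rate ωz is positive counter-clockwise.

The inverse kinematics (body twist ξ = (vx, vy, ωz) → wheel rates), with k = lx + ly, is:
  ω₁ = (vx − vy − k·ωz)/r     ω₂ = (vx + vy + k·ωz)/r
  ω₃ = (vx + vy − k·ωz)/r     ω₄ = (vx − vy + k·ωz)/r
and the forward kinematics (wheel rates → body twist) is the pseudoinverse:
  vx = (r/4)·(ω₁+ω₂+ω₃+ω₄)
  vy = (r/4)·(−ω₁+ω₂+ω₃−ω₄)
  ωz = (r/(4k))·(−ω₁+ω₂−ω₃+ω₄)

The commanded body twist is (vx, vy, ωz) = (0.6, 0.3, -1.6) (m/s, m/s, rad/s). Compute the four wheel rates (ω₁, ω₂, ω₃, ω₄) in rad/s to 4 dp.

(9.3500, 5.6500, 16.8500, -1.8500)

k = lx + ly = 0.18 + 0.1 = 0.2800;  k·ωz = 0.2800·-1.6 = -0.4480
ω₁ (FL) = (vx − vy − k·ωz)/r = 0.7480/0.08 = 9.3500
ω₂ (FR) = (vx + vy + k·ωz)/r = 0.4520/0.08 = 5.6500
ω₃ (RL) = (vx + vy − k·ωz)/r = 1.3480/0.08 = 16.8500
ω₄ (RR) = (vx − vy + k·ωz)/r = -0.1480/0.08 = -1.8500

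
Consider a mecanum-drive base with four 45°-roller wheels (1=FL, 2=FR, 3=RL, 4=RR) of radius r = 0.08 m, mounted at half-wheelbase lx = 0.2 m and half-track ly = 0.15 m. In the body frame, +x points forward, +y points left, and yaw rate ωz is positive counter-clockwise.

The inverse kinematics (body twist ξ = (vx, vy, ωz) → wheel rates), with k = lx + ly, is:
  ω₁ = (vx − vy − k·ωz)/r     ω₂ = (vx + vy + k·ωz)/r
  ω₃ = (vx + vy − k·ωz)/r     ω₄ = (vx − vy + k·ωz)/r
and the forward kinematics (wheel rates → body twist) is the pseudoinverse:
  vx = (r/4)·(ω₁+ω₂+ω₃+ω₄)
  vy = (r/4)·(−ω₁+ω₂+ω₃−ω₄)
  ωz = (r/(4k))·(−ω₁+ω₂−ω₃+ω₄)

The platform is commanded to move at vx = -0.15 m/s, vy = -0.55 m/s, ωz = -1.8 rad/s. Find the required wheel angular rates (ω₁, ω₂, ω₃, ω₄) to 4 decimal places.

(12.8750, -16.6250, -0.8750, -2.8750)

k = lx + ly = 0.2 + 0.15 = 0.3500;  k·ωz = 0.3500·-1.8 = -0.6300
ω₁ (FL) = (vx − vy − k·ωz)/r = 1.0300/0.08 = 12.8750
ω₂ (FR) = (vx + vy + k·ωz)/r = -1.3300/0.08 = -16.6250
ω₃ (RL) = (vx + vy − k·ωz)/r = -0.0700/0.08 = -0.8750
ω₄ (RR) = (vx − vy + k·ωz)/r = -0.2300/0.08 = -2.8750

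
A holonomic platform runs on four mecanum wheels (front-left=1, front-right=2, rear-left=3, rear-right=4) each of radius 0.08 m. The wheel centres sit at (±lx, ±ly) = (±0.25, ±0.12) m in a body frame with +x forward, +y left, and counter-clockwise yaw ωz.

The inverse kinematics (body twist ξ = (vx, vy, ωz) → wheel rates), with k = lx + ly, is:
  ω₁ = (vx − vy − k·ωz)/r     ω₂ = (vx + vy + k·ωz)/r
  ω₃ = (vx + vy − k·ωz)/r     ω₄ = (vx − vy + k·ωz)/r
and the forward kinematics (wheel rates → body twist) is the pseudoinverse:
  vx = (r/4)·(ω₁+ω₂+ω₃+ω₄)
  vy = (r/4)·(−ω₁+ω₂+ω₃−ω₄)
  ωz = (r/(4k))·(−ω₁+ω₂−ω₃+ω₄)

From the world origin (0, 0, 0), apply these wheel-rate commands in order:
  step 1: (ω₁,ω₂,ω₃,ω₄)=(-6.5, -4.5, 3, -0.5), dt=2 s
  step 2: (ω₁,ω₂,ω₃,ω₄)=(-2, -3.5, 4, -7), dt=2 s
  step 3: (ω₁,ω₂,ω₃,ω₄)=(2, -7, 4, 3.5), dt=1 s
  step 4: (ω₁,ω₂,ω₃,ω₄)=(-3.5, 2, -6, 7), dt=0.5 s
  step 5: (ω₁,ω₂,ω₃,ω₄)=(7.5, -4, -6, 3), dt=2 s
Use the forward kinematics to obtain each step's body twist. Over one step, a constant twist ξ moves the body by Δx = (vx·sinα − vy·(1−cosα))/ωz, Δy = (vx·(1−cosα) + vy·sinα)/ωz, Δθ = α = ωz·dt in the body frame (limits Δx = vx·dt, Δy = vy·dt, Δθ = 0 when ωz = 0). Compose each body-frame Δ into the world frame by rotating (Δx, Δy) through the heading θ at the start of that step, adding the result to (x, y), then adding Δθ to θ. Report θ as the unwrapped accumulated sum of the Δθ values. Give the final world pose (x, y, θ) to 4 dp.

step 1: ξ=(vx,vy,ωz)=(-0.1700, 0.1100, -0.0811), dt=2.0 → body Δ=(-0.3207, 0.2465, -0.1622) → world pose (-0.3207, 0.2465, -0.1622)
step 2: ξ=(vx,vy,ωz)=(-0.1700, 0.1900, -0.6757), dt=2.0 → body Δ=(-0.0256, 0.4713, -1.3514) → world pose (-0.2699, 0.7158, -1.5135)
step 3: ξ=(vx,vy,ωz)=(0.0500, -0.1700, -0.5135), dt=1.0 → body Δ=(0.0051, -0.1752, -0.5135) → world pose (-0.4445, 0.7006, -2.0270)
step 4: ξ=(vx,vy,ωz)=(-0.0100, -0.1500, 1.0000), dt=0.5 → body Δ=(0.0136, -0.0731, 0.5000) → world pose (-0.5161, 0.7207, -1.5270)
step 5: ξ=(vx,vy,ωz)=(0.0100, -0.4100, -0.1351), dt=2.0 → body Δ=(-0.0904, -0.8127, -0.2703) → world pose (-1.3320, 0.7754, -1.7973)

(-1.3320, 0.7754, -1.7973)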